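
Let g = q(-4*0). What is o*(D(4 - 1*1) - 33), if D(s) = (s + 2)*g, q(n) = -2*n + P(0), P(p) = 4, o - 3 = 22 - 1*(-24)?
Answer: -637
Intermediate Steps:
o = 49 (o = 3 + (22 - 1*(-24)) = 3 + (22 + 24) = 3 + 46 = 49)
q(n) = 4 - 2*n (q(n) = -2*n + 4 = 4 - 2*n)
g = 4 (g = 4 - (-8)*0 = 4 - 2*0 = 4 + 0 = 4)
D(s) = 8 + 4*s (D(s) = (s + 2)*4 = (2 + s)*4 = 8 + 4*s)
o*(D(4 - 1*1) - 33) = 49*((8 + 4*(4 - 1*1)) - 33) = 49*((8 + 4*(4 - 1)) - 33) = 49*((8 + 4*3) - 33) = 49*((8 + 12) - 33) = 49*(20 - 33) = 49*(-13) = -637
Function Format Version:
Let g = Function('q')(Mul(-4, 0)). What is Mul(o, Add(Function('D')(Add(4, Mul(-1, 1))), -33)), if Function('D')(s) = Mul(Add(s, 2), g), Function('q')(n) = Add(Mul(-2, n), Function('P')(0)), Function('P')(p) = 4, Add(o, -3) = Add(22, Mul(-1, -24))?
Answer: -637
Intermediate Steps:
o = 49 (o = Add(3, Add(22, Mul(-1, -24))) = Add(3, Add(22, 24)) = Add(3, 46) = 49)
Function('q')(n) = Add(4, Mul(-2, n)) (Function('q')(n) = Add(Mul(-2, n), 4) = Add(4, Mul(-2, n)))
g = 4 (g = Add(4, Mul(-2, Mul(-4, 0))) = Add(4, Mul(-2, 0)) = Add(4, 0) = 4)
Function('D')(s) = Add(8, Mul(4, s)) (Function('D')(s) = Mul(Add(s, 2), 4) = Mul(Add(2, s), 4) = Add(8, Mul(4, s)))
Mul(o, Add(Function('D')(Add(4, Mul(-1, 1))), -33)) = Mul(49, Add(Add(8, Mul(4, Add(4, Mul(-1, 1)))), -33)) = Mul(49, Add(Add(8, Mul(4, Add(4, -1))), -33)) = Mul(49, Add(Add(8, Mul(4, 3)), -33)) = Mul(49, Add(Add(8, 12), -33)) = Mul(49, Add(20, -33)) = Mul(49, -13) = -637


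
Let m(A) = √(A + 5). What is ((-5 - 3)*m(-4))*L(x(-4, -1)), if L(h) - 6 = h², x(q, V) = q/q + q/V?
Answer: -248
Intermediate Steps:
x(q, V) = 1 + q/V
m(A) = √(5 + A)
L(h) = 6 + h²
((-5 - 3)*m(-4))*L(x(-4, -1)) = ((-5 - 3)*√(5 - 4))*(6 + ((-1 - 4)/(-1))²) = (-8*√1)*(6 + (-1*(-5))²) = (-8*1)*(6 + 5²) = -8*(6 + 25) = -8*31 = -248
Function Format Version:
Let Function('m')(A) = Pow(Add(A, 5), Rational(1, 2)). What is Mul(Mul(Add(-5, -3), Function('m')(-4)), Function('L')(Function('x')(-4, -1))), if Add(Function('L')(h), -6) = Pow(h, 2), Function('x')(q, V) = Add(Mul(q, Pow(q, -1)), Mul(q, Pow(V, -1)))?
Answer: -248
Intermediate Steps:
Function('x')(q, V) = Add(1, Mul(q, Pow(V, -1)))
Function('m')(A) = Pow(Add(5, A), Rational(1, 2))
Function('L')(h) = Add(6, Pow(h, 2))
Mul(Mul(Add(-5, -3), Function('m')(-4)), Function('L')(Function('x')(-4, -1))) = Mul(Mul(Add(-5, -3), Pow(Add(5, -4), Rational(1, 2))), Add(6, Pow(Mul(Pow(-1, -1), Add(-1, -4)), 2))) = Mul(Mul(-8, Pow(1, Rational(1, 2))), Add(6, Pow(Mul(-1, -5), 2))) = Mul(Mul(-8, 1), Add(6, Pow(5, 2))) = Mul(-8, Add(6, 25)) = Mul(-8, 31) = -248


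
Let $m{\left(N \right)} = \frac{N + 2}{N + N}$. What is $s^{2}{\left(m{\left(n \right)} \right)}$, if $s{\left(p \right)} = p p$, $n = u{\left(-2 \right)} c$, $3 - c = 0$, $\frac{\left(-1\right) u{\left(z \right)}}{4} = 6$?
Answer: $\frac{1500625}{26873856} \approx 0.05584$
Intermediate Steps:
$u{\left(z \right)} = -24$ ($u{\left(z \right)} = \left(-4\right) 6 = -24$)
$c = 3$ ($c = 3 - 0 = 3 + 0 = 3$)
$n = -72$ ($n = \left(-24\right) 3 = -72$)
$m{\left(N \right)} = \frac{2 + N}{2 N}$
$s{\left(p \right)} = p^{2}$
$s^{2}{\left(m{\left(n \right)} \right)} = \left(\left(\frac{2 - 72}{2 \left(-72\right)}\right)^{2}\right)^{2} = \left(\left(\frac{1}{2} \left(- \frac{1}{72}\right) \left(-70\right)\right)^{2}\right)^{2} = \left(\left(\frac{35}{72}\right)^{2}\right)^{2} = \left(\frac{1225}{5184}\right)^{2} = \frac{1500625}{26873856}$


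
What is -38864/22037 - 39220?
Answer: -864330004/22037 ≈ -39222.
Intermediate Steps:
-38864/22037 - 39220 = -864330004/22037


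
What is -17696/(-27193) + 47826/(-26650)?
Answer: -414467009/362346725 ≈ -1.1438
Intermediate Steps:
-17696/(-27193) + 47826/(-26650) = -17696*(-1/27193) + 47826*(-1/26650) = 17696/27193 - 23913/13325 = -414467009/362346725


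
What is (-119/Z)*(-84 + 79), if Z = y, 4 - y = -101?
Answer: 17/3 ≈ 5.6667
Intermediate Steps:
y = 105 (y = 4 - 1*(-101) = 4 + 101 = 105)
Z = 105
(-119/Z)*(-84 + 79) = (-119/105)*(-84 + 79) = -119*1/105*(-5) = -17/15*(-5) = 17/3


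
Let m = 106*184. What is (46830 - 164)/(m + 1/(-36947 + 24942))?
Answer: 560225330/234145519 ≈ 2.3926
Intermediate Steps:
m = 19504
(46830 - 164)/(m + 1/(-36947 + 24942)) = (46830 - 164)/(19504 + 1/(-36947 + 24942)) = 46666/(19504 + 1/(-12005)) = 46666/(19504 - 1/12005) = 46666/(234145519/12005) = 46666*(12005/234145519) = 560225330/234145519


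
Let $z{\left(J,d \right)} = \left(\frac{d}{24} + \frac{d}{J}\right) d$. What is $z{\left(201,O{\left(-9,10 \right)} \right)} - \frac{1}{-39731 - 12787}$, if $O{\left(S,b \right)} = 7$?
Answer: $\frac{32167543}{14074824} \approx 2.2855$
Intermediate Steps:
$z{\left(J,d \right)} = d \left(\frac{d}{24} + \frac{d}{J}\right)$ ($z{\left(J,d \right)} = \left(d \frac{1}{24} + \frac{d}{J}\right) d = \left(\frac{d}{24} + \frac{d}{J}\right) d = d \left(\frac{d}{24} + \frac{d}{J}\right)$)
$z{\left(201,O{\left(-9,10 \right)} \right)} - \frac{1}{-39731 - 12787} = \frac{7^{2} \left(24 + 201\right)}{24 \cdot 201} - \frac{1}{-39731 - 12787} = \frac{1}{24} \cdot \frac{1}{201} \cdot 49 \cdot 225 - \frac{1}{-52518} = \frac{1225}{536} - - \frac{1}{52518} = \frac{1225}{536} + \frac{1}{52518} = \frac{32167543}{14074824}$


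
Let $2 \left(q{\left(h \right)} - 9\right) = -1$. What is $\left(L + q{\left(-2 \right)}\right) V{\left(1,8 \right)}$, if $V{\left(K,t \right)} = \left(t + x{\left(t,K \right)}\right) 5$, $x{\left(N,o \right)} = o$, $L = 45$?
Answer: $\frac{4815}{2} \approx 2407.5$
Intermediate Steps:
$q{\left(h \right)} = \frac{17}{2}$ ($q{\left(h \right)} = 9 + \frac{1}{2} \left(-1\right) = 9 - \frac{1}{2} = \frac{17}{2}$)
$V{\left(K,t \right)} = 5 K + 5 t$ ($V{\left(K,t \right)} = \left(t + K\right) 5 = \left(K + t\right) 5 = 5 K + 5 t$)
$\left(L + q{\left(-2 \right)}\right) V{\left(1,8 \right)} = \left(45 + \frac{17}{2}\right) \left(5 \cdot 1 + 5 \cdot 8\right) = \frac{107 \left(5 + 40\right)}{2} = \frac{107}{2} \cdot 45 = \frac{4815}{2}$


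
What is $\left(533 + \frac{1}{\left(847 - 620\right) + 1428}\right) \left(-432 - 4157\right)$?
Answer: $- \frac{4048030324}{1655} \approx -2.4459 \cdot 10^{6}$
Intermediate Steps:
$\left(533 + \frac{1}{\left(847 - 620\right) + 1428}\right) \left(-432 - 4157\right) = \left(533 + \frac{1}{\left(847 - 620\right) + 1428}\right) \left(-4589\right) = \left(533 + \frac{1}{227 + 1428}\right) \left(-4589\right) = \left(533 + \frac{1}{1655}\right) \left(-4589\right) = \frac{882116}{1655} \left(-4589\right) = - \frac{4048030324}{1655}$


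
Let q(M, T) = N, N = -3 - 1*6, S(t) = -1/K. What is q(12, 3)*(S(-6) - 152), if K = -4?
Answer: 5463/4 ≈ 1365.8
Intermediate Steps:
S(t) = ¼ (S(t) = -1/(-4) = -1*(-¼) = ¼)
N = -9 (N = -3 - 6 = -9)
q(M, T) = -9
q(12, 3)*(S(-6) - 152) = -9*(¼ - 152) = -9*(-607/4) = 5463/4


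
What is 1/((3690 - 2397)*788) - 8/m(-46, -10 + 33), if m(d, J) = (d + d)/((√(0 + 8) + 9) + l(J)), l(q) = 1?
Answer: 20377703/23434332 + 4*√2/23 ≈ 1.1155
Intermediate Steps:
m(d, J) = 2*d/(10 + 2*√2) (m(d, J) = (d + d)/((√(0 + 8) + 9) + 1) = (2*d)/((√8 + 9) + 1) = (2*d)/((2*√2 + 9) + 1) = (2*d)/((9 + 2*√2) + 1) = (2*d)/(10 + 2*√2) = 2*d/(10 + 2*√2))
1/((3690 - 2397)*788) - 8/m(-46, -10 + 33) = 1/((3690 - 2397)*788) - 8/((5/23)*(-46) - 1/23*(-46)*√2) = (1/788)/1293 - 8/(-10 + 2*√2) = (1/1293)*(1/788) - 8/(-10 + 2*√2) = 1/1018884 - 8/(-10 + 2*√2)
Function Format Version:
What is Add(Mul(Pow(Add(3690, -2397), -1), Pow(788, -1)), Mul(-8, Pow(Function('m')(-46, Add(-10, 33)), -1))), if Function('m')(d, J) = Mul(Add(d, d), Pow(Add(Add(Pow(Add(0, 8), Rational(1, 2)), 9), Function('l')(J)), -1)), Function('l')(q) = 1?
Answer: Add(Rational(20377703, 23434332), Mul(Rational(4, 23), Pow(2, Rational(1, 2)))) ≈ 1.1155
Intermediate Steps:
Function('m')(d, J) = Mul(2, d, Pow(Add(10, Mul(2, Pow(2, Rational(1, 2)))), -1)) (Function('m')(d, J) = Mul(Add(d, d), Pow(Add(Add(Pow(Add(0, 8), Rational(1, 2)), 9), 1), -1)) = Mul(Mul(2, d), Pow(Add(Add(Pow(8, Rational(1, 2)), 9), 1), -1)) = Mul(Mul(2, d), Pow(Add(Add(Mul(2, Pow(2, Rational(1, 2))), 9), 1), -1)) = Mul(Mul(2, d), Pow(Add(Add(9, Mul(2, Pow(2, Rational(1, 2)))), 1), -1)) = Mul(Mul(2, d), Pow(Add(10, Mul(2, Pow(2, Rational(1, 2)))), -1)) = Mul(2, d, Pow(Add(10, Mul(2, Pow(2, Rational(1, 2)))), -1)))
Add(Mul(Pow(Add(3690, -2397), -1), Pow(788, -1)), Mul(-8, Pow(Function('m')(-46, Add(-10, 33)), -1))) = Add(Mul(Pow(Add(3690, -2397), -1), Pow(788, -1)), Mul(-8, Pow(Add(Mul(Rational(5, 23), -46), Mul(Rational(-1, 23), -46, Pow(2, Rational(1, 2)))), -1))) = Add(Mul(Pow(1293, -1), Rational(1, 788)), Mul(-8, Pow(Add(-10, Mul(2, Pow(2, Rational(1, 2)))), -1))) = Add(Mul(Rational(1, 1293), Rational(1, 788)), Mul(-8, Pow(Add(-10, Mul(2, Pow(2, Rational(1, 2)))), -1))) = Add(Rational(1, 1018884), Mul(-8, Pow(Add(-10, Mul(2, Pow(2, Rational(1, 2)))), -1)))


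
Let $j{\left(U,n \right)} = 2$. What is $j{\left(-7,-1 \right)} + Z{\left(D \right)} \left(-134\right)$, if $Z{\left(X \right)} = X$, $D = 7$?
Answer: $-936$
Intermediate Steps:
$j{\left(-7,-1 \right)} + Z{\left(D \right)} \left(-134\right) = 2 + 7 \left(-134\right) = 2 - 938 = -936$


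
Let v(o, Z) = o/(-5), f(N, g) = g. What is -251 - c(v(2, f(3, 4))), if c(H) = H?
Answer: -1253/5 ≈ -250.60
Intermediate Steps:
v(o, Z) = -o/5 (v(o, Z) = o*(-1/5) = -o/5)
-251 - c(v(2, f(3, 4))) = -251 - (-1)*2/5 = -251 - 1*(-2/5) = -251 + 2/5 = -1253/5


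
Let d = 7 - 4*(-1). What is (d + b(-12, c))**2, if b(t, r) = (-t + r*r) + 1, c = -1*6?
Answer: 3600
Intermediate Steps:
c = -6
b(t, r) = 1 + r**2 - t (b(t, r) = (-t + r**2) + 1 = (r**2 - t) + 1 = 1 + r**2 - t)
d = 11 (d = 7 + 4 = 11)
(d + b(-12, c))**2 = (11 + (1 + (-6)**2 - 1*(-12)))**2 = (11 + (1 + 36 + 12))**2 = (11 + 49)**2 = 60**2 = 3600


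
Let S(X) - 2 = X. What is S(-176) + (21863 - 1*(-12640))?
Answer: 34329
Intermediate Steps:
S(X) = 2 + X
S(-176) + (21863 - 1*(-12640)) = (2 - 176) + (21863 - 1*(-12640)) = -174 + (21863 + 12640) = -174 + 34503 = 34329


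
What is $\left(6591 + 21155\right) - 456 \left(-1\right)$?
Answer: $28202$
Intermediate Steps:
$\left(6591 + 21155\right) - 456 \left(-1\right) = 27746 - -456 = 27746 + 456 = 28202$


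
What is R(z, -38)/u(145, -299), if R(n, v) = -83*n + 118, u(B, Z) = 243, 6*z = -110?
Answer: 4919/729 ≈ 6.7476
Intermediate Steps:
z = -55/3 (z = (1/6)*(-110) = -55/3 ≈ -18.333)
R(n, v) = 118 - 83*n
R(z, -38)/u(145, -299) = (118 - 83*(-55/3))/243 = (118 + 4565/3)*(1/243) = (4919/3)*(1/243) = 4919/729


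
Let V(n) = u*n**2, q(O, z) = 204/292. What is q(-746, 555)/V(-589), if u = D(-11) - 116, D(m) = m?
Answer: -51/3216304591 ≈ -1.5857e-8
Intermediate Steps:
q(O, z) = 51/73 (q(O, z) = 204*(1/292) = 51/73)
u = -127 (u = -11 - 116 = -127)
V(n) = -127*n**2
q(-746, 555)/V(-589) = 51/(73*((-127*(-589)**2))) = 51/(73*((-127*346921))) = (51/73)/(-44058967) = (51/73)*(-1/44058967) = -51/3216304591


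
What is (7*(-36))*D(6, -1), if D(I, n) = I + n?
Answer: -1260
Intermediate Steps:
(7*(-36))*D(6, -1) = (7*(-36))*(6 - 1) = -252*5 = -1260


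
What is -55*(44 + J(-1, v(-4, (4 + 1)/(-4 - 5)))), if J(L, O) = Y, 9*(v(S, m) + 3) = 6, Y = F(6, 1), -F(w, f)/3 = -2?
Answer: -2750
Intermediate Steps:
F(w, f) = 6 (F(w, f) = -3*(-2) = 6)
Y = 6
v(S, m) = -7/3 (v(S, m) = -3 + (⅑)*6 = -3 + ⅔ = -7/3)
J(L, O) = 6
-55*(44 + J(-1, v(-4, (4 + 1)/(-4 - 5)))) = -55*(44 + 6) = -55*50 = -2750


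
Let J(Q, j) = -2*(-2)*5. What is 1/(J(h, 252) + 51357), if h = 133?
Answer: 1/51377 ≈ 1.9464e-5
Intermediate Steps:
J(Q, j) = 20 (J(Q, j) = 4*5 = 20)
1/(J(h, 252) + 51357) = 1/(20 + 51357) = 1/51377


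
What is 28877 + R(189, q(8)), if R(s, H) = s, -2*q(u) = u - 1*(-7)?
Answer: 29066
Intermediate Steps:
q(u) = -7/2 - u/2 (q(u) = -(u - 1*(-7))/2 = -(u + 7)/2 = -(7 + u)/2 = -7/2 - u/2)
28877 + R(189, q(8)) = 28877 + 189 = 29066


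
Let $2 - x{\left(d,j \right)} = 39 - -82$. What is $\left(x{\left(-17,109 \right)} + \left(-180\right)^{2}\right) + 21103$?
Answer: $53384$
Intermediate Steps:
$x{\left(d,j \right)} = -119$ ($x{\left(d,j \right)} = 2 - \left(39 - -82\right) = 2 - \left(39 + 82\right) = 2 - 121 = -119$)
$\left(x{\left(-17,109 \right)} + \left(-180\right)^{2}\right) + 21103 = \left(-119 + \left(-180\right)^{2}\right) + 21103 = \left(-119 + 32400\right) + 21103 = 32281 + 21103 = 53384$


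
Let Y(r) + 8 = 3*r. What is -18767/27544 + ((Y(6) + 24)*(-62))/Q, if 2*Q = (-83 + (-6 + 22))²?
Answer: -200370567/123645016 ≈ -1.6205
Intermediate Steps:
Y(r) = -8 + 3*r
Q = 4489/2 (Q = (-83 + (-6 + 22))²/2 = (-83 + 16)²/2 = (½)*(-67)² = (½)*4489 = 4489/2 ≈ 2244.5)
-18767/27544 + ((Y(6) + 24)*(-62))/Q = -18767/27544 + (((-8 + 3*6) + 24)*(-62))/(4489/2) = -18767*1/27544 + (((-8 + 18) + 24)*(-62))*(2/4489) = -18767/27544 + ((10 + 24)*(-62))*(2/4489) = -18767/27544 + (34*(-62))*(2/4489) = -18767/27544 - 2108*2/4489 = -18767/27544 - 4216/4489 = -200370567/123645016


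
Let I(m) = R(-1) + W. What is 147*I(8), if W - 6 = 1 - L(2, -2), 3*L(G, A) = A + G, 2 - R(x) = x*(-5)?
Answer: 588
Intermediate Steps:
R(x) = 2 + 5*x (R(x) = 2 - x*(-5) = 2 - (-5)*x = 2 + 5*x)
L(G, A) = A/3 + G/3 (L(G, A) = (A + G)/3 = A/3 + G/3)
W = 7 (W = 6 + (1 - ((⅓)*(-2) + (⅓)*2)) = 6 + (1 - (-⅔ + ⅔)) = 6 + (1 - 1*0) = 6 + (1 + 0) = 6 + 1 = 7)
I(m) = 4 (I(m) = (2 + 5*(-1)) + 7 = (2 - 5) + 7 = -3 + 7 = 4)
147*I(8) = 147*4 = 588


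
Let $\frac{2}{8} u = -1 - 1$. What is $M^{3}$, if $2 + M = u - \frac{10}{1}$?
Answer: $-8000$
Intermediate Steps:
$u = -8$ ($u = 4 \left(-1 - 1\right) = 4 \left(-2\right) = -8$)
$M = -20$ ($M = -2 - \left(8 + \frac{10}{1}\right) = -2 - 18 = -20$)
$M^{3} = \left(-20\right)^{3} = -8000$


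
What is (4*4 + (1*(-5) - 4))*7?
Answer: 49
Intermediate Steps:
(4*4 + (1*(-5) - 4))*7 = (16 + (-5 - 4))*7 = (16 - 9)*7 = 7*7 = 49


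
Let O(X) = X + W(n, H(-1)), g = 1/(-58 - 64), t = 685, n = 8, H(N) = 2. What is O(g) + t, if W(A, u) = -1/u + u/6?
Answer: 125323/183 ≈ 684.83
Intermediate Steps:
W(A, u) = -1/u + u/6 (W(A, u) = -1/u + u*(⅙) = -1/u + u/6)
g = -1/122 (g = 1/(-122) = -1/122 ≈ -0.0081967)
O(X) = -⅙ + X (O(X) = X + (-1/2 + (⅙)*2) = X + (-1*½ + ⅓) = X + (-½ + ⅓) = X - ⅙ = -⅙ + X)
O(g) + t = (-⅙ - 1/122) + 685 = -32/183 + 685 = 125323/183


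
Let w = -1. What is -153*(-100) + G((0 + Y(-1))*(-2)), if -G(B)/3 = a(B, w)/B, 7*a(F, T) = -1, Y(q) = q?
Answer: 214203/14 ≈ 15300.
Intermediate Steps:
a(F, T) = -1/7 (a(F, T) = (1/7)*(-1) = -1/7)
G(B) = 3/(7*B) (G(B) = -(-3)/(7*B) = 3/(7*B))
-153*(-100) + G((0 + Y(-1))*(-2)) = -153*(-100) + 3/(7*(((0 - 1)*(-2)))) = 15300 + 3/(7*((-1*(-2)))) = 15300 + (3/7)/2 = 15300 + (3/7)*(1/2) = 15300 + 3/14 = 214203/14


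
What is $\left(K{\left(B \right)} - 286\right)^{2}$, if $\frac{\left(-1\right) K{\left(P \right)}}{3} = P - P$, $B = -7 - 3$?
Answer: $81796$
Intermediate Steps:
$B = -10$ ($B = -7 - 3 = -10$)
$K{\left(P \right)} = 0$ ($K{\left(P \right)} = - 3 \left(P - P\right) = \left(-3\right) 0 = 0$)
$\left(K{\left(B \right)} - 286\right)^{2} = \left(0 - 286\right)^{2} = \left(-286\right)^{2} = 81796$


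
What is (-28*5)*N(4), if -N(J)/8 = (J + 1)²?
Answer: 28000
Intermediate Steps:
N(J) = -8*(1 + J)² (N(J) = -8*(J + 1)² = -8*(1 + J)²)
(-28*5)*N(4) = (-28*5)*(-8*(1 + 4)²) = -(-1120)*5² = -(-1120)*25 = -140*(-200) = 28000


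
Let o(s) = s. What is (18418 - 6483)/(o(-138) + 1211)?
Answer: 11935/1073 ≈ 11.123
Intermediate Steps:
(18418 - 6483)/(o(-138) + 1211) = (18418 - 6483)/(-138 + 1211) = 11935/1073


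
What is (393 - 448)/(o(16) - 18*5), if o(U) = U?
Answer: 55/74 ≈ 0.74324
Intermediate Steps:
(393 - 448)/(o(16) - 18*5) = (393 - 448)/(16 - 18*5) = -55/(16 - 90) = -55/(-74) = -55*(-1/74) = 55/74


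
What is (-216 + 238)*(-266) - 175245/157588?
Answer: -922380221/157588 ≈ -5853.1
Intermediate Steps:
(-216 + 238)*(-266) - 175245/157588 = 22*(-266) - 175245*1/157588 = -5852 - 175245/157588 = -922380221/157588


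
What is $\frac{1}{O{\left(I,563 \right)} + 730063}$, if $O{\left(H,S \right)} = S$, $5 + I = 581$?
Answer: $\frac{1}{730626} \approx 1.3687 \cdot 10^{-6}$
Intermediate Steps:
$I = 576$ ($I = -5 + 581 = 576$)
$\frac{1}{O{\left(I,563 \right)} + 730063} = \frac{1}{563 + 730063} = \frac{1}{730626}$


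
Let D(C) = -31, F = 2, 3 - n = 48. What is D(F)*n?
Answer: 1395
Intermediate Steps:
n = -45 (n = 3 - 1*48 = 3 - 48 = -45)
D(F)*n = -31*(-45) = 1395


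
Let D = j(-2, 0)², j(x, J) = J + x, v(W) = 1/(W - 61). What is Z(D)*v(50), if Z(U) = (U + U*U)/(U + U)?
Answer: -5/22 ≈ -0.22727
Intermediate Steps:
v(W) = 1/(-61 + W)
D = 4 (D = (0 - 2)² = (-2)² = 4)
Z(U) = (U + U²)/(2*U) (Z(U) = (U + U²)/((2*U)) = (U + U²)*(1/(2*U)) = (U + U²)/(2*U))
Z(D)*v(50) = (½ + (½)*4)/(-61 + 50) = (½ + 2)/(-11) = (5/2)*(-1/11) = -5/22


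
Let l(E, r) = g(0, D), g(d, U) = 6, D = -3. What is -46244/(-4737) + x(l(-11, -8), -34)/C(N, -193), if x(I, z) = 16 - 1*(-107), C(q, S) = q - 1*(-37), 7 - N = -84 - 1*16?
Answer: 804643/75792 ≈ 10.616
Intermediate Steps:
N = 107 (N = 7 - (-84 - 1*16) = 7 - (-84 - 16) = 7 - 1*(-100) = 7 + 100 = 107)
l(E, r) = 6
C(q, S) = 37 + q (C(q, S) = q + 37 = 37 + q)
x(I, z) = 123 (x(I, z) = 16 + 107 = 123)
-46244/(-4737) + x(l(-11, -8), -34)/C(N, -193) = -46244/(-4737) + 123/(37 + 107) = -46244*(-1/4737) + 123/144 = 46244/4737 + 123*(1/144) = 46244/4737 + 41/48 = 804643/75792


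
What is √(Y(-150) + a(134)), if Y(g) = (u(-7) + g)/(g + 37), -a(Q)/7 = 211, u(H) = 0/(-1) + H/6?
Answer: I*√678338322/678 ≈ 38.414*I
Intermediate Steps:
u(H) = H/6 (u(H) = 0*(-1) + H*(⅙) = 0 + H/6 = H/6)
a(Q) = -1477 (a(Q) = -7*211 = -1477)
Y(g) = (-7/6 + g)/(37 + g) (Y(g) = ((⅙)*(-7) + g)/(g + 37) = (-7/6 + g)/(37 + g))
√(Y(-150) + a(134)) = √((-7/6 - 150)/(37 - 150) - 1477) = √(-907/6/(-113) - 1477) = √(-1/113*(-907/6) - 1477) = √(907/678 - 1477) = √(-1000499/678) = I*√678338322/678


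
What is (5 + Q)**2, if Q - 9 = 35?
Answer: 2401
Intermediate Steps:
Q = 44 (Q = 9 + 35 = 44)
(5 + Q)**2 = (5 + 44)**2 = 49**2 = 2401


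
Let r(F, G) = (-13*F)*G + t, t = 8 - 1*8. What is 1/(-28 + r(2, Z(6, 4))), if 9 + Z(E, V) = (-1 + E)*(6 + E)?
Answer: -1/1354 ≈ -0.00073855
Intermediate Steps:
t = 0 (t = 8 - 8 = 0)
Z(E, V) = -9 + (-1 + E)*(6 + E)
r(F, G) = -13*F*G (r(F, G) = (-13*F)*G + 0 = -13*F*G + 0 = -13*F*G)
1/(-28 + r(2, Z(6, 4))) = 1/(-28 - 13*2*(-15 + 6² + 5*6)) = 1/(-28 - 13*2*(-15 + 36 + 30)) = 1/(-28 - 13*2*51) = 1/(-28 - 1326) = 1/(-1354) = -1/1354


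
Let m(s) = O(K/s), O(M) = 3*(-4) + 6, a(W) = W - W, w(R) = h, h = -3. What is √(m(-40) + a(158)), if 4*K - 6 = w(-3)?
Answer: I*√6 ≈ 2.4495*I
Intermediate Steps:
w(R) = -3
a(W) = 0
K = ¾ (K = 3/2 + (¼)*(-3) = 3/2 - ¾ = ¾ ≈ 0.75000)
O(M) = -6 (O(M) = -12 + 6 = -6)
m(s) = -6
√(m(-40) + a(158)) = √(-6 + 0) = √(-6) = I*√6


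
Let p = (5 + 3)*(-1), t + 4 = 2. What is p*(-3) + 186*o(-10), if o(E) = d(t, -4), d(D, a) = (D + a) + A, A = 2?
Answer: -720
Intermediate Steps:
t = -2 (t = -4 + 2 = -2)
p = -8 (p = 8*(-1) = -8)
d(D, a) = 2 + D + a (d(D, a) = (D + a) + 2 = 2 + D + a)
o(E) = -4 (o(E) = 2 - 2 - 4 = -4)
p*(-3) + 186*o(-10) = -8*(-3) + 186*(-4) = 24 - 744 = -720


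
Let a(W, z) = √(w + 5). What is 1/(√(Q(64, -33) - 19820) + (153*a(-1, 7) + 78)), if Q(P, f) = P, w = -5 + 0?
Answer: 39/12920 - I*√4939/12920 ≈ 0.0030186 - 0.0054395*I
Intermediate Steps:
w = -5
a(W, z) = 0 (a(W, z) = √(-5 + 5) = √0 = 0)
1/(√(Q(64, -33) - 19820) + (153*a(-1, 7) + 78)) = 1/(√(64 - 19820) + (153*0 + 78)) = 1/(√(-19756) + (0 + 78)) = 1/(2*I*√4939 + 78) = 1/(78 + 2*I*√4939)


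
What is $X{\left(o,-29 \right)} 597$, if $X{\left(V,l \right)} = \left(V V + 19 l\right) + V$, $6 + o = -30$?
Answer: $423273$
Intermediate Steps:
$o = -36$ ($o = -6 - 30 = -36$)
$X{\left(V,l \right)} = V + V^{2} + 19 l$ ($X{\left(V,l \right)} = \left(V^{2} + 19 l\right) + V = V + V^{2} + 19 l$)
$X{\left(o,-29 \right)} 597 = \left(-36 + \left(-36\right)^{2} + 19 \left(-29\right)\right) 597 = \left(-36 + 1296 - 551\right) 597 = 709 \cdot 597 = 423273$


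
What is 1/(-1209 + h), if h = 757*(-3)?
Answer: -1/3480 ≈ -0.00028736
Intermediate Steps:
h = -2271
1/(-1209 + h) = 1/(-1209 - 2271) = 1/(-3480) = -1/3480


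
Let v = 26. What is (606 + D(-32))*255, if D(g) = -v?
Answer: 147900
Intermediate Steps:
D(g) = -26 (D(g) = -1*26 = -26)
(606 + D(-32))*255 = (606 - 26)*255 = 580*255 = 147900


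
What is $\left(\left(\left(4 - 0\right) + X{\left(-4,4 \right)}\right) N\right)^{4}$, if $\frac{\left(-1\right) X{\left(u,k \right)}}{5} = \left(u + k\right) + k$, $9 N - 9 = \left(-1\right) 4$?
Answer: $\frac{40960000}{6561} \approx 6243.0$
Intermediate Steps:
$N = \frac{5}{9}$ ($N = 1 + \frac{\left(-1\right) 4}{9} = 1 + \frac{1}{9} \left(-4\right) = 1 - \frac{4}{9} = \frac{5}{9} \approx 0.55556$)
$X{\left(u,k \right)} = - 10 k - 5 u$ ($X{\left(u,k \right)} = - 5 \left(\left(u + k\right) + k\right) = - 5 \left(\left(k + u\right) + k\right) = - 5 \left(u + 2 k\right) = - 10 k - 5 u$)
$\left(\left(\left(4 - 0\right) + X{\left(-4,4 \right)}\right) N\right)^{4} = \left(\left(\left(4 - 0\right) - 20\right) \frac{5}{9}\right)^{4} = \left(\left(\left(4 + 0\right) + \left(-40 + 20\right)\right) \frac{5}{9}\right)^{4} = \left(\left(4 - 20\right) \frac{5}{9}\right)^{4} = \left(\left(-16\right) \frac{5}{9}\right)^{4} = \left(- \frac{80}{9}\right)^{4} = \frac{40960000}{6561}$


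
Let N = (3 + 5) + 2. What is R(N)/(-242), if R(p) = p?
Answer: -5/121 ≈ -0.041322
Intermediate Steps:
N = 10 (N = 8 + 2 = 10)
R(N)/(-242) = 10/(-242) = 10*(-1/242) = -5/121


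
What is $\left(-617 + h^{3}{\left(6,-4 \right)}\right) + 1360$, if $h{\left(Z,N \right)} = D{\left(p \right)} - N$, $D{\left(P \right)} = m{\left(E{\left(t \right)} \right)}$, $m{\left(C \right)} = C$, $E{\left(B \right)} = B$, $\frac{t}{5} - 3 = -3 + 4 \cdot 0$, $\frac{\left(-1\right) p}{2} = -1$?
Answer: $807$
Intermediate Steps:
$p = 2$ ($p = \left(-2\right) \left(-1\right) = 2$)
$t = 0$ ($t = 15 + 5 \left(-3 + 4 \cdot 0\right) = 15 + 5 \left(-3 + 0\right) = 15 + 5 \left(-3\right) = 15 - 15 = 0$)
$D{\left(P \right)} = 0$
$h{\left(Z,N \right)} = - N$ ($h{\left(Z,N \right)} = 0 - N = - N$)
$\left(-617 + h^{3}{\left(6,-4 \right)}\right) + 1360 = \left(-617 + \left(\left(-1\right) \left(-4\right)\right)^{3}\right) + 1360 = \left(-617 + 4^{3}\right) + 1360 = \left(-617 + 64\right) + 1360 = -553 + 1360 = 807$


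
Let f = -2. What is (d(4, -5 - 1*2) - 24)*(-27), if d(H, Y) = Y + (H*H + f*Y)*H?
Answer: -2403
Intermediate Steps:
d(H, Y) = Y + H*(H**2 - 2*Y) (d(H, Y) = Y + (H*H - 2*Y)*H = Y + (H**2 - 2*Y)*H = Y + H*(H**2 - 2*Y))
(d(4, -5 - 1*2) - 24)*(-27) = (((-5 - 1*2) + 4**3 - 2*4*(-5 - 1*2)) - 24)*(-27) = (((-5 - 2) + 64 - 2*4*(-5 - 2)) - 24)*(-27) = ((-7 + 64 - 2*4*(-7)) - 24)*(-27) = ((-7 + 64 + 56) - 24)*(-27) = (113 - 24)*(-27) = 89*(-27) = -2403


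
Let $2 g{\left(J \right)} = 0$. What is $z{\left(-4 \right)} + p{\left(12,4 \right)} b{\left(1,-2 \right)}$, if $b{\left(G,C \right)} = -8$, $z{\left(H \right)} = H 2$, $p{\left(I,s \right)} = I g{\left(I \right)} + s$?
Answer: $-40$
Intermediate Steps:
$g{\left(J \right)} = 0$ ($g{\left(J \right)} = \frac{1}{2} \cdot 0 = 0$)
$p{\left(I,s \right)} = s$ ($p{\left(I,s \right)} = I 0 + s = 0 + s = s$)
$z{\left(H \right)} = 2 H$
$z{\left(-4 \right)} + p{\left(12,4 \right)} b{\left(1,-2 \right)} = 2 \left(-4\right) + 4 \left(-8\right) = -8 - 32 = -40$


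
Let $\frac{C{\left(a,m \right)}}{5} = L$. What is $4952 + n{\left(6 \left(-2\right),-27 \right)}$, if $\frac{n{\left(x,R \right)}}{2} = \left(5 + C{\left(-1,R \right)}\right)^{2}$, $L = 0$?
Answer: $5002$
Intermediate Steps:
$C{\left(a,m \right)} = 0$ ($C{\left(a,m \right)} = 5 \cdot 0 = 0$)
$n{\left(x,R \right)} = 50$ ($n{\left(x,R \right)} = 2 \left(5 + 0\right)^{2} = 2 \cdot 5^{2} = 2 \cdot 25 = 50$)
$4952 + n{\left(6 \left(-2\right),-27 \right)} = 4952 + 50 = 5002$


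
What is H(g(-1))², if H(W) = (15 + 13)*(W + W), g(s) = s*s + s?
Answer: 0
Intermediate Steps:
g(s) = s + s² (g(s) = s² + s = s + s²)
H(W) = 56*W (H(W) = 28*(2*W) = 56*W)
H(g(-1))² = (56*(-(1 - 1)))² = (56*(-1*0))² = (56*0)² = 0² = 0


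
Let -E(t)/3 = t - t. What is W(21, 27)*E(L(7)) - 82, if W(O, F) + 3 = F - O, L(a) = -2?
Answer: -82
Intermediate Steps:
W(O, F) = -3 + F - O (W(O, F) = -3 + (F - O) = -3 + F - O)
E(t) = 0 (E(t) = -3*(t - t) = -3*0 = 0)
W(21, 27)*E(L(7)) - 82 = (-3 + 27 - 1*21)*0 - 82 = (-3 + 27 - 21)*0 - 82 = 3*0 - 82 = 0 - 82 = -82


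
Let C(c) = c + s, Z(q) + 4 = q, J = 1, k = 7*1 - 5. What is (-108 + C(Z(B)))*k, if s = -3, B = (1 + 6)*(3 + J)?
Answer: -174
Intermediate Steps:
k = 2 (k = 7 - 5 = 2)
B = 28 (B = (1 + 6)*(3 + 1) = 7*4 = 28)
Z(q) = -4 + q
C(c) = -3 + c (C(c) = c - 3 = -3 + c)
(-108 + C(Z(B)))*k = (-108 + (-3 + (-4 + 28)))*2 = (-108 + (-3 + 24))*2 = (-108 + 21)*2 = -87*2 = -174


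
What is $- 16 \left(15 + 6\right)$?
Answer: $-336$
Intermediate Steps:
$- 16 \left(15 + 6\right) = - 16 \cdot 21 = \left(-1\right) 336 = -336$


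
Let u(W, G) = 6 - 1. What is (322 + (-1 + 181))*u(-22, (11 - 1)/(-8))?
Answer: 2510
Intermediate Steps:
u(W, G) = 5
(322 + (-1 + 181))*u(-22, (11 - 1)/(-8)) = (322 + (-1 + 181))*5 = (322 + 180)*5 = 502*5 = 2510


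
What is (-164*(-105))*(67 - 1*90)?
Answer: -396060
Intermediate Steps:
(-164*(-105))*(67 - 1*90) = 17220*(67 - 90) = 17220*(-23) = -396060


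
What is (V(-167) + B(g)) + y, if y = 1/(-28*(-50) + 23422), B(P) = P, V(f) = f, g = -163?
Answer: -8191259/24822 ≈ -330.00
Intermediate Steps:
y = 1/24822 (y = 1/(1400 + 23422) = 1/24822 ≈ 4.0287e-5)
(V(-167) + B(g)) + y = (-167 - 163) + 1/24822 = -330 + 1/24822 = -8191259/24822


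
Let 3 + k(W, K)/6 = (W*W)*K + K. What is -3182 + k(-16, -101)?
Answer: -158942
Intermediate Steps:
k(W, K) = -18 + 6*K + 6*K*W² (k(W, K) = -18 + 6*((W*W)*K + K) = -18 + 6*(W²*K + K) = -18 + 6*(K*W² + K) = -18 + 6*(K + K*W²) = -18 + (6*K + 6*K*W²) = -18 + 6*K + 6*K*W²)
-3182 + k(-16, -101) = -3182 + (-18 + 6*(-101) + 6*(-101)*(-16)²) = -3182 + (-18 - 606 + 6*(-101)*256) = -3182 + (-18 - 606 - 155136) = -3182 - 155760 = -158942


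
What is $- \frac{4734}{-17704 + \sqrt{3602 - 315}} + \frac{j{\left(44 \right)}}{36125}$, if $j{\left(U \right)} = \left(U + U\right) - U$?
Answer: $\frac{3041453684476}{11322598385125} + \frac{4734 \sqrt{3287}}{313428329} \approx 0.26948$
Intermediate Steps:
$j{\left(U \right)} = U$ ($j{\left(U \right)} = 2 U - U = U$)
$- \frac{4734}{-17704 + \sqrt{3602 - 315}} + \frac{j{\left(44 \right)}}{36125} = - \frac{4734}{-17704 + \sqrt{3602 - 315}} + \frac{44}{36125} = - \frac{4734}{-17704 + \sqrt{3287}} + 44 \cdot \frac{1}{36125} = - \frac{4734}{-17704 + \sqrt{3287}} + \frac{44}{36125} = \frac{44}{36125} - \frac{4734}{-17704 + \sqrt{3287}}$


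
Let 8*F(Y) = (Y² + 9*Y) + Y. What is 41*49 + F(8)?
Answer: 2027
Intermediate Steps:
F(Y) = Y²/8 + 5*Y/4 (F(Y) = ((Y² + 9*Y) + Y)/8 = (Y² + 10*Y)/8 = Y²/8 + 5*Y/4)
41*49 + F(8) = 41*49 + (⅛)*8*(10 + 8) = 2009 + (⅛)*8*18 = 2009 + 18 = 2027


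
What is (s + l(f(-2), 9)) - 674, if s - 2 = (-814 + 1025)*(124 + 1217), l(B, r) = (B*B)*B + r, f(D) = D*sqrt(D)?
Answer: 282288 + 16*I*sqrt(2) ≈ 2.8229e+5 + 22.627*I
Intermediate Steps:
f(D) = D**(3/2)
l(B, r) = r + B**3 (l(B, r) = B**2*B + r = B**3 + r = r + B**3)
s = 282953 (s = 2 + (-814 + 1025)*(124 + 1217) = 2 + 211*1341 = 2 + 282951 = 282953)
(s + l(f(-2), 9)) - 674 = (282953 + (9 + ((-2)**(3/2))**3)) - 674 = (282953 + (9 + (-2*I*sqrt(2))**3)) - 674 = (282953 + (9 + 16*I*sqrt(2))) - 674 = (282962 + 16*I*sqrt(2)) - 674 = 282288 + 16*I*sqrt(2)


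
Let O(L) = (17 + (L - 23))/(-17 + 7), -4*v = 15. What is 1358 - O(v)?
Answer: 54281/40 ≈ 1357.0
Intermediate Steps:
v = -15/4 (v = -¼*15 = -15/4 ≈ -3.7500)
O(L) = ⅗ - L/10 (O(L) = (17 + (-23 + L))/(-10) = (-6 + L)*(-⅒) = ⅗ - L/10)
1358 - O(v) = 1358 - (⅗ - ⅒*(-15/4)) = 1358 - (⅗ + 3/8) = 1358 - 1*39/40 = 1358 - 39/40 = 54281/40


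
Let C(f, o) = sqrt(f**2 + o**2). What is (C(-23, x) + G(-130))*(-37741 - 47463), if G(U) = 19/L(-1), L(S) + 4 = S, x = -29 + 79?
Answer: 1618876/5 - 85204*sqrt(3029) ≈ -4.3655e+6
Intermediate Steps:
x = 50
L(S) = -4 + S
G(U) = -19/5 (G(U) = 19/(-4 - 1) = 19/(-5) = 19*(-1/5) = -19/5)
(C(-23, x) + G(-130))*(-37741 - 47463) = (sqrt((-23)**2 + 50**2) - 19/5)*(-37741 - 47463) = (sqrt(529 + 2500) - 19/5)*(-85204) = (sqrt(3029) - 19/5)*(-85204) = (-19/5 + sqrt(3029))*(-85204) = 1618876/5 - 85204*sqrt(3029)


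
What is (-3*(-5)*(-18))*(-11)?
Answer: 2970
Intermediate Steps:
(-3*(-5)*(-18))*(-11) = (15*(-18))*(-11) = -270*(-11) = 2970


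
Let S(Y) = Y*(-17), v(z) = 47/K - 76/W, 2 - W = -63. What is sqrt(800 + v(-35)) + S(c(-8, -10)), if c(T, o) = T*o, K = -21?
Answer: -1360 + sqrt(1484231385)/1365 ≈ -1331.8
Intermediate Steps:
W = 65 (W = 2 - 1*(-63) = 2 + 63 = 65)
v(z) = -4651/1365 (v(z) = 47/(-21) - 76/65 = 47*(-1/21) - 76*1/65 = -47/21 - 76/65 = -4651/1365)
S(Y) = -17*Y
sqrt(800 + v(-35)) + S(c(-8, -10)) = sqrt(800 - 4651/1365) - (-136)*(-10) = sqrt(1087349/1365) - 17*80 = sqrt(1484231385)/1365 - 1360 = -1360 + sqrt(1484231385)/1365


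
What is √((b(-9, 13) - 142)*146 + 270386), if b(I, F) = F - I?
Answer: √252866 ≈ 502.86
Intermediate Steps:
√((b(-9, 13) - 142)*146 + 270386) = √(((13 - 1*(-9)) - 142)*146 + 270386) = √(((13 + 9) - 142)*146 + 270386) = √((22 - 142)*146 + 270386) = √(-120*146 + 270386) = √(-17520 + 270386) = √252866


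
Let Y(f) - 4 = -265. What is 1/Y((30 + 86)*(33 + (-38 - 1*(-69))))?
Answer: -1/261 ≈ -0.0038314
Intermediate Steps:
Y(f) = -261 (Y(f) = 4 - 265 = -261)
1/Y((30 + 86)*(33 + (-38 - 1*(-69)))) = 1/(-261) = -1/261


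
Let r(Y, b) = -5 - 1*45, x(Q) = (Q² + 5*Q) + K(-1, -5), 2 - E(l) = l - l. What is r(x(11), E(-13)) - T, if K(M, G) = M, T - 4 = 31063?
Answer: -31117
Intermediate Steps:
T = 31067 (T = 4 + 31063 = 31067)
E(l) = 2 (E(l) = 2 - (l - l) = 2 - 1*0 = 2 + 0 = 2)
x(Q) = -1 + Q² + 5*Q (x(Q) = (Q² + 5*Q) - 1 = -1 + Q² + 5*Q)
r(Y, b) = -50 (r(Y, b) = -5 - 45 = -50)
r(x(11), E(-13)) - T = -50 - 1*31067 = -50 - 31067 = -31117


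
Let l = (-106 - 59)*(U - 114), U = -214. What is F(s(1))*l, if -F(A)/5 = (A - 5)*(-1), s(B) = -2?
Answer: -1894200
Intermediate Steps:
F(A) = -25 + 5*A (F(A) = -5*(A - 5)*(-1) = -5*(-5 + A)*(-1) = -5*(5 - A) = -25 + 5*A)
l = 54120 (l = (-106 - 59)*(-214 - 114) = -165*(-328) = 54120)
F(s(1))*l = (-25 + 5*(-2))*54120 = (-25 - 10)*54120 = -35*54120 = -1894200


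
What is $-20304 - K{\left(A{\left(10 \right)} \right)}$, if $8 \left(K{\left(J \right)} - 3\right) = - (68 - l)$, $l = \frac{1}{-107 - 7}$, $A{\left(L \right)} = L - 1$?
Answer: $- \frac{18512231}{912} \approx -20299.0$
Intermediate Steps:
$A{\left(L \right)} = -1 + L$ ($A{\left(L \right)} = L - 1 = -1 + L$)
$l = - \frac{1}{114}$ ($l = \frac{1}{-114} = - \frac{1}{114} \approx -0.0087719$)
$K{\left(J \right)} = - \frac{5017}{912}$ ($K{\left(J \right)} = 3 + \frac{\left(-1\right) \left(68 - - \frac{1}{114}\right)}{8} = 3 + \frac{\left(-1\right) \left(68 + \frac{1}{114}\right)}{8} = 3 + \frac{\left(-1\right) \frac{7753}{114}}{8} = 3 + \frac{1}{8} \left(- \frac{7753}{114}\right) = 3 - \frac{7753}{912} = - \frac{5017}{912}$)
$-20304 - K{\left(A{\left(10 \right)} \right)} = -20304 - - \frac{5017}{912} = -20304 + \frac{5017}{912} = - \frac{18512231}{912}$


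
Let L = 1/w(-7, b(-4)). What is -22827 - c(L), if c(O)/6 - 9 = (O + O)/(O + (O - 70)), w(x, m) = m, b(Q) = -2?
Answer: -1624557/71 ≈ -22881.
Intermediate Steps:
L = -½ (L = 1/(-2) = -½ ≈ -0.50000)
c(O) = 54 + 12*O/(-70 + 2*O) (c(O) = 54 + 6*((O + O)/(O + (O - 70))) = 54 + 6*((2*O)/(O + (-70 + O))) = 54 + 6*((2*O)/(-70 + 2*O)) = 54 + 6*(2*O/(-70 + 2*O)) = 54 + 12*O/(-70 + 2*O))
-22827 - c(L) = -22827 - 30*(-63 + 2*(-½))/(-35 - ½) = -22827 - 30*(-63 - 1)/(-71/2) = -22827 - 30*(-2)*(-64)/71 = -22827 - 1*3840/71 = -22827 - 3840/71 = -1624557/71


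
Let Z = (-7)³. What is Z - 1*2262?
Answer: -2605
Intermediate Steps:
Z = -343
Z - 1*2262 = -343 - 1*2262 = -343 - 2262 = -2605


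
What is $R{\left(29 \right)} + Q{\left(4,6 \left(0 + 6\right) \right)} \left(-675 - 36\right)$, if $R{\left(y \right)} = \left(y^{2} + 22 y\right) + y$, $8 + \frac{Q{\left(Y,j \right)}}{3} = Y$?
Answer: $10040$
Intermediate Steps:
$Q{\left(Y,j \right)} = -24 + 3 Y$
$R{\left(y \right)} = y^{2} + 23 y$
$R{\left(29 \right)} + Q{\left(4,6 \left(0 + 6\right) \right)} \left(-675 - 36\right) = 29 \left(23 + 29\right) + \left(-24 + 3 \cdot 4\right) \left(-675 - 36\right) = 29 \cdot 52 + \left(-24 + 12\right) \left(-675 - 36\right) = 1508 - -8532 = 1508 + 8532 = 10040$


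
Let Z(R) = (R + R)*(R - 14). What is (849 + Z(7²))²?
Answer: 18309841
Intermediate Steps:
Z(R) = 2*R*(-14 + R) (Z(R) = (2*R)*(-14 + R) = 2*R*(-14 + R))
(849 + Z(7²))² = (849 + 2*7²*(-14 + 7²))² = (849 + 2*49*(-14 + 49))² = (849 + 2*49*35)² = (849 + 3430)² = 4279² = 18309841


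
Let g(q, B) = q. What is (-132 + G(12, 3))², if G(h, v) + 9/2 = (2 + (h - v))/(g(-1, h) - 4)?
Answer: 1923769/100 ≈ 19238.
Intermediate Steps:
G(h, v) = -49/10 - h/5 + v/5 (G(h, v) = -9/2 + (2 + (h - v))/(-1 - 4) = -9/2 + (2 + h - v)/(-5) = -9/2 + (2 + h - v)*(-⅕) = -9/2 + (-⅖ - h/5 + v/5) = -49/10 - h/5 + v/5)
(-132 + G(12, 3))² = (-132 + (-49/10 - ⅕*12 + (⅕)*3))² = (-132 + (-49/10 - 12/5 + ⅗))² = (-132 - 67/10)² = (-1387/10)² = 1923769/100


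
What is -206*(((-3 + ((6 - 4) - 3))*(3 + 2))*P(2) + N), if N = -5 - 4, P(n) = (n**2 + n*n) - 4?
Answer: 18334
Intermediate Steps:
P(n) = -4 + 2*n**2 (P(n) = (n**2 + n**2) - 4 = 2*n**2 - 4 = -4 + 2*n**2)
N = -9
-206*(((-3 + ((6 - 4) - 3))*(3 + 2))*P(2) + N) = -206*(((-3 + ((6 - 4) - 3))*(3 + 2))*(-4 + 2*2**2) - 9) = -206*(((-3 + (2 - 3))*5)*(-4 + 2*4) - 9) = -206*(((-3 - 1)*5)*(-4 + 8) - 9) = -206*(-4*5*4 - 9) = -206*(-20*4 - 9) = -206*(-80 - 9) = -206*(-89) = 18334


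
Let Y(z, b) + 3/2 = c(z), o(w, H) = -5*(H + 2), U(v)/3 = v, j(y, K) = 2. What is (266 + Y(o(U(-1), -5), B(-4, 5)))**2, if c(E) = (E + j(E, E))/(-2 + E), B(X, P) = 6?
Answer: 47761921/676 ≈ 70654.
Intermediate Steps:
U(v) = 3*v
o(w, H) = -10 - 5*H (o(w, H) = -5*(2 + H) = -10 - 5*H)
c(E) = (2 + E)/(-2 + E) (c(E) = (E + 2)/(-2 + E) = (2 + E)/(-2 + E))
Y(z, b) = -3/2 + (2 + z)/(-2 + z)
(266 + Y(o(U(-1), -5), B(-4, 5)))**2 = (266 + (10 - (-10 - 5*(-5)))/(2*(-2 + (-10 - 5*(-5)))))**2 = (266 + (10 - (-10 + 25))/(2*(-2 + (-10 + 25))))**2 = (266 + (10 - 1*15)/(2*(-2 + 15)))**2 = (266 + (1/2)*(10 - 15)/13)**2 = (266 + (1/2)*(1/13)*(-5))**2 = (266 - 5/26)**2 = (6911/26)**2 = 47761921/676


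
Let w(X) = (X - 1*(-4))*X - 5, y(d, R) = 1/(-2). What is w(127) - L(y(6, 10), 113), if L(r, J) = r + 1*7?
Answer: 33251/2 ≈ 16626.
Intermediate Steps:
y(d, R) = -½
L(r, J) = 7 + r (L(r, J) = r + 7 = 7 + r)
w(X) = -5 + X*(4 + X) (w(X) = (X + 4)*X - 5 = (4 + X)*X - 5 = X*(4 + X) - 5 = -5 + X*(4 + X))
w(127) - L(y(6, 10), 113) = (-5 + 127² + 4*127) - (7 - ½) = (-5 + 16129 + 508) - 1*13/2 = 16632 - 13/2 = 33251/2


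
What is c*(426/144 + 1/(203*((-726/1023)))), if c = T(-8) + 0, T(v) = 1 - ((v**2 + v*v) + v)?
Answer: -2688907/7656 ≈ -351.22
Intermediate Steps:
T(v) = 1 - v - 2*v**2 (T(v) = 1 - ((v**2 + v**2) + v) = 1 - (2*v**2 + v) = 1 - (v + 2*v**2) = 1 + (-v - 2*v**2) = 1 - v - 2*v**2)
c = -119 (c = (1 - 1*(-8) - 2*(-8)**2) + 0 = (1 + 8 - 2*64) + 0 = (1 + 8 - 128) + 0 = -119 + 0 = -119)
c*(426/144 + 1/(203*((-726/1023)))) = -119*(426/144 + 1/(203*((-726/1023)))) = -119*(426*(1/144) + 1/(203*((-726*1/1023)))) = -119*(71/24 + 1/(203*(-22/31))) = -119*(71/24 + (1/203)*(-31/22)) = -119*(71/24 - 31/4466) = -119*158171/53592 = -2688907/7656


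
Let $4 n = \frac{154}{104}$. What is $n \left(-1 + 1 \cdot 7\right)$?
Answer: $\frac{231}{104} \approx 2.2212$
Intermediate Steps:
$n = \frac{77}{208}$ ($n = \frac{154 \cdot \frac{1}{104}}{4} = \frac{1}{4} \cdot \frac{77}{52} = \frac{77}{208} \approx 0.37019$)
$n \left(-1 + 1 \cdot 7\right) = \frac{77 \left(-1 + 1 \cdot 7\right)}{208} = \frac{77 \left(-1 + 7\right)}{208} = \frac{77}{208} \cdot 6 = \frac{231}{104}$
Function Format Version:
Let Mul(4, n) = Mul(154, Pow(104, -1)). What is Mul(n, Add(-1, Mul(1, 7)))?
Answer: Rational(231, 104) ≈ 2.2212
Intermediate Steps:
n = Rational(77, 208) (n = Mul(Rational(1, 4), Mul(154, Pow(104, -1))) = Mul(Rational(1, 4), Mul(154, Rational(1, 104))) = Mul(Rational(1, 4), Rational(77, 52)) = Rational(77, 208) ≈ 0.37019)
Mul(n, Add(-1, Mul(1, 7))) = Mul(Rational(77, 208), Add(-1, Mul(1, 7))) = Mul(Rational(77, 208), Add(-1, 7)) = Mul(Rational(77, 208), 6) = Rational(231, 104)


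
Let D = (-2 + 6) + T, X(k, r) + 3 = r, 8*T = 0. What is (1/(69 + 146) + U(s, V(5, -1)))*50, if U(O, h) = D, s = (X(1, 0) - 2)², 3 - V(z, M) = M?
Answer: 8610/43 ≈ 200.23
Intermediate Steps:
T = 0 (T = (⅛)*0 = 0)
V(z, M) = 3 - M
X(k, r) = -3 + r
s = 25 (s = ((-3 + 0) - 2)² = (-3 - 2)² = (-5)² = 25)
D = 4 (D = (-2 + 6) + 0 = 4 + 0 = 4)
U(O, h) = 4
(1/(69 + 146) + U(s, V(5, -1)))*50 = (1/(69 + 146) + 4)*50 = (1/215 + 4)*50 = (861/215)*50 = 8610/43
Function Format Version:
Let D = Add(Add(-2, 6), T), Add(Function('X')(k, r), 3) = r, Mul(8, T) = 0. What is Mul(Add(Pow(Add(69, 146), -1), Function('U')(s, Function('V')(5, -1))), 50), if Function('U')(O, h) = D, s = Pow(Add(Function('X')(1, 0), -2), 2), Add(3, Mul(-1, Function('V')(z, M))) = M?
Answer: Rational(8610, 43) ≈ 200.23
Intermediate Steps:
T = 0 (T = Mul(Rational(1, 8), 0) = 0)
Function('V')(z, M) = Add(3, Mul(-1, M))
Function('X')(k, r) = Add(-3, r)
s = 25 (s = Pow(Add(Add(-3, 0), -2), 2) = Pow(Add(-3, -2), 2) = Pow(-5, 2) = 25)
D = 4 (D = Add(Add(-2, 6), 0) = Add(4, 0) = 4)
Function('U')(O, h) = 4
Mul(Add(Pow(Add(69, 146), -1), Function('U')(s, Function('V')(5, -1))), 50) = Mul(Add(Pow(Add(69, 146), -1), 4), 50) = Mul(Add(Pow(215, -1), 4), 50) = Mul(Add(Rational(1, 215), 4), 50) = Mul(Rational(861, 215), 50) = Rational(8610, 43)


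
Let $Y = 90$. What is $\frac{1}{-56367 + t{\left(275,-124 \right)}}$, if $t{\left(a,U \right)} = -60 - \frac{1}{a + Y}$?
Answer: $- \frac{365}{20595856} \approx -1.7722 \cdot 10^{-5}$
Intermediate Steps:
$t{\left(a,U \right)} = -60 - \frac{1}{90 + a}$ ($t{\left(a,U \right)} = -60 - \frac{1}{a + 90} = -60 - \frac{1}{90 + a}$)
$\frac{1}{-56367 + t{\left(275,-124 \right)}} = \frac{1}{-56367 + \frac{-5401 - 16500}{90 + 275}} = \frac{1}{-56367 + \frac{-5401 - 16500}{365}} = \frac{1}{-56367 + \frac{1}{365} \left(-21901\right)} = \frac{1}{-56367 - \frac{21901}{365}} = \frac{1}{- \frac{20595856}{365}} = - \frac{365}{20595856}$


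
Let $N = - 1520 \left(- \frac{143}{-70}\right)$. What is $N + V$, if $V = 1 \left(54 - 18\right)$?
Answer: $- \frac{21484}{7} \approx -3069.1$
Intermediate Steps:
$V = 36$ ($V = 1 \cdot 36 = 36$)
$N = - \frac{21736}{7}$ ($N = - 1520 \left(\left(-143\right) \left(- \frac{1}{70}\right)\right) = \left(-1520\right) \frac{143}{70} = - \frac{21736}{7} \approx -3105.1$)
$N + V = - \frac{21736}{7} + 36 = - \frac{21484}{7}$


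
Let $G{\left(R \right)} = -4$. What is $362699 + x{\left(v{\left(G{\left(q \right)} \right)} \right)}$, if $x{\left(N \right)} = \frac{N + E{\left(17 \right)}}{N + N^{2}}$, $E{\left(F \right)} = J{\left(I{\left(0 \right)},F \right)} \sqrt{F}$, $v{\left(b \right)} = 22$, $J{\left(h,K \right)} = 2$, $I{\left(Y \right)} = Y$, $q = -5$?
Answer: $\frac{8342078}{23} + \frac{\sqrt{17}}{253} \approx 3.627 \cdot 10^{5}$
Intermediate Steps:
$E{\left(F \right)} = 2 \sqrt{F}$
$x{\left(N \right)} = \frac{N + 2 \sqrt{17}}{N + N^{2}}$
$362699 + x{\left(v{\left(G{\left(q \right)} \right)} \right)} = 362699 + \frac{22 + 2 \sqrt{17}}{22 \left(1 + 22\right)} = 362699 + \frac{22 + 2 \sqrt{17}}{22 \cdot 23} = 362699 + \frac{1}{22} \cdot \frac{1}{23} \left(22 + 2 \sqrt{17}\right) = 362699 + \left(\frac{1}{23} + \frac{\sqrt{17}}{253}\right) = \frac{8342078}{23} + \frac{\sqrt{17}}{253}$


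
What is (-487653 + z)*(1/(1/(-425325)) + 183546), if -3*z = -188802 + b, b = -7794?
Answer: 102059993259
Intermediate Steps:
z = 65532 (z = -(-188802 - 7794)/3 = -1/3*(-196596) = 65532)
(-487653 + z)*(1/(1/(-425325)) + 183546) = (-487653 + 65532)*(1/(1/(-425325)) + 183546) = -422121*(1/(-1/425325) + 183546) = -422121*(-425325 + 183546) = -422121*(-241779) = 102059993259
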